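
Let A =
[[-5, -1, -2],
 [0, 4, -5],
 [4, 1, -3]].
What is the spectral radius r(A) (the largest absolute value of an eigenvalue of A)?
r(A) ≈ 4.8854

The eigenvalues of A are the roots of its characteristic polynomial. With M = A (coefficients from the trace, the sum of principal 2x2 minors, and det A):
  p(λ) = det(λ I - M) = λ^3 + 4λ^2 - 4λ - 87.
No integer candidate from the rational root theorem (±divisors of 87) is a root, so the roots are irrational. The cubic discriminant is Δ = -156523 < 0, so there is one real root and a complex-conjugate pair. p(3) = -36 and p(4) = 25 have opposite signs, so a root lies in (3, 4); Newton's method refines it to λ ≈ 3.6451. Dividing out (λ - (3.6451)) leaves approximately λ^2 + 7.6451λ + 23.8675. For λ^2 + 7.6451λ + 23.8675 the discriminant is -37.0219. It is negative, so the remaining roots are the complex-conjugate pair λ ≈ -3.8226 ± 3.0423i. Their product equals the constant term, so |λ|^2 ≈ 23.8675 and |λ| ≈ 4.8854.
Thus the eigenvalues (to 4 decimals) are 3.6451 (modulus 3.6451); -3.8226 ± 3.0423i (modulus 4.8854). The spectral radius is the largest modulus: r(A) ≈ 4.8854. (Cross-check: r(A) ≤ ||A||_2 ≈ 7.3876; equality holds whenever A is normal, though it can also hold for some non-normal A.)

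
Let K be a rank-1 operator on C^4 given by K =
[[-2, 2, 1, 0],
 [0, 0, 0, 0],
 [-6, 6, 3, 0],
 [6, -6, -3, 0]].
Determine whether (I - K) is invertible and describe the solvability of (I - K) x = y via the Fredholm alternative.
(I - K) is singular (det(I - K) = 0, i.e. 1 ∈ sigma(K)). (I - K) x = y is solvable iff y ⊥ ker((I - K)^*) = span{(-2, 2, 1, 0)}, i.e. iff -2y_1 + 2y_2 + y_3 = 0. When solvable, the solutions are x = y + c·(1, 0, 3, -3), c arbitrary (ker(I - K) = span{(1, 0, 3, -3)}, dimension 1).

K has rank 1, so it is an outer product K = u v^T: every row of K is a multiple of one row vector. Reading off the entries, u = (1, 0, 3, -3) and v = (-2, 2, 1, 0) (row i of K equals u_i·v^T). A rank-one matrix u v^T satisfies K u = u (v·u) and kills the (3)-dimensional subspace v^⊥, so its characteristic polynomial is lambda^3 (lambda - v·u) with v·u = tr K = 1. Hence the eigenvalues of I - K are 1 (multiplicity 3) and 1 - (1) = 0, so det(I - K) = 0. (Direct check: I - K =
[[3, -2, -1, 0],
 [0, 1, 0, 0],
 [6, -6, -2, 0],
 [-6, 6, 3, 1]]
has determinant 0.) So 1 is an eigenvalue of K and (I - K) is not invertible. The finite-dimensional Fredholm alternative says: either (I - K) is invertible, or ker(I - K) ≠ {0} and then range(I - K) = ker((I - K)^*)^⊥, with dim ker(I - K) = dim ker((I - K)^*). We are in the second case, so we need both kernels. Kernel of I - K: (I - K) u = u - u (v·u) = u - u = 0, so ker(I - K) = span{u} = span{(1, 0, 3, -3)} (it is exactly 1-dimensional because rank(I - K) = 3). Kernel of the adjoint: K is real, so (I - K)^* = I - K^T = I - v u^T, and (I - v u^T) v = v - v (u·v) = 0; hence ker((I - K)^*) = span{v} = span{(-2, 2, 1, 0)}. Therefore (I - K) x = y is solvable iff <y, v> = 0, i.e. iff -2y_1 + 2y_2 + y_3 = 0. When this holds, K y = u (v·y) = 0, so (I - K) y = y and x = y is a particular solution; the full solution set is the line x = y + c·u = y + c·(1, 0, 3, -3), c ∈ C.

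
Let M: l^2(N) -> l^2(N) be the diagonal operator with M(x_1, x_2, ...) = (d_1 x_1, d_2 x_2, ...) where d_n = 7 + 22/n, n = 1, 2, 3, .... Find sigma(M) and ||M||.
sigma(M) = {7 + 22/n : n ≥ 1} ∪ {7}; ||M|| = 29

A bounded diagonal operator on l^2 with diagonal entries d_n has spectrum equal to the closure of {d_n : n ≥ 1}: every d_n is an eigenvalue (with eigenvector e_n), so {d_n} ⊂ sigma(M); the spectrum is closed, so its closure is too; and for lambda not in the closure, (M - lambda I) has bounded inverse (the diagonal entries 1/(d_n - lambda) are bounded). For our sequence d_n = 7 + 22/n, n = 1, 2, 3, ...:
  - {d_n} = {7 + 22/n : n ≥ 1}; the only limit point is 7
  - closure = {7 + 22/n : n ≥ 1} ∪ {7}
For the norm: a diagonal operator has ||M|| = sup_n |d_n|. Here d_n = 7 + 22/n is positive and decreasing, so sup_n |d_n| = d_1 = 7 + 22 = 29. So ||M|| = 29.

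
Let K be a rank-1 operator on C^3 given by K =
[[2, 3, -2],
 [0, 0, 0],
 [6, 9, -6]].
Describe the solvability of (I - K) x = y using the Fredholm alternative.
(I - K) is invertible (det(I - K) = 5 ≠ 0), so for every y in C^3 the equation (I - K) x = y has a unique solution.

K has rank 1, so it is an outer product K = u v^T: every row of K is a multiple of one row vector. Reading off the entries, u = (-1, 0, -3) and v = (-2, -3, 2) (row i of K equals u_i·v^T). A rank-one matrix u v^T satisfies K u = u (v·u) and kills the (2)-dimensional subspace v^⊥, so its characteristic polynomial is lambda^2 (lambda - v·u) with v·u = tr K = -4. Hence the eigenvalues of I - K are 1 (multiplicity 2) and 1 - (-4) = 5, so det(I - K) = 5. (Direct check: I - K =
[[-1, -3, 2],
 [0, 1, 0],
 [-6, -9, 7]]
has determinant 5.) The finite-dimensional Fredholm alternative says: either (I - K) is invertible, or ker(I - K) ≠ {0} and then range(I - K) = ker((I - K)^*)^⊥, with dim ker(I - K) = dim ker((I - K)^*). Since det(I - K) ≠ 0, 1 is not an eigenvalue of K and ker(I - K) = {0}, so we are in the first case: for every y there is a unique x = (I - K)^(-1) y. Explicitly, by the Sherman–Morrison formula, (I - u v^T)^(-1) = I + u v^T/(1 - v·u), i.e. (I - K)^(-1) = I + K/(5).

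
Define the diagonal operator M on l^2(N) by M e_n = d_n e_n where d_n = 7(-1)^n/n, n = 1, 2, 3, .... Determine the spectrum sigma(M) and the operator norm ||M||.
sigma(M) = {7(-1)^n/n : n ≥ 1} ∪ {0}; ||M|| = 7

A bounded diagonal operator on l^2 with diagonal entries d_n has spectrum equal to the closure of {d_n : n ≥ 1}: every d_n is an eigenvalue (with eigenvector e_n), so {d_n} ⊂ sigma(M); the spectrum is closed, so its closure is too; and for lambda not in the closure, (M - lambda I) has bounded inverse (the diagonal entries 1/(d_n - lambda) are bounded). For our sequence d_n = 7(-1)^n/n, n = 1, 2, 3, ...:
  - {d_n} = {7(-1)^n/n : n ≥ 1}; the only limit point is 0
  - closure = {7(-1)^n/n : n ≥ 1} ∪ {0}
For the norm: a diagonal operator has ||M|| = sup_n |d_n|. Here |d_n| = 7/n is decreasing, so sup_n |d_n| = |d_1| = 7. So ||M|| = 7.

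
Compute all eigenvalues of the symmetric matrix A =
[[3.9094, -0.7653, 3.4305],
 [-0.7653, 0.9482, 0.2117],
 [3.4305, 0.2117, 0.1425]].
sigma(A) ≈ {-2, 1, 6}

A is real symmetric, so its spectrum consists of real eigenvalues. Expanding the characteristic polynomial of the displayed matrix gives
  det(λ I - A) = p(λ) = λ^3 + (-5)λ^2 + (-8)λ + (12).
Solving p(λ) = 0 yields eigenvalues ≈ -2, 1, 6. (A is shown rounded to 4 decimals, so these recover the underlying integer eigenvalues to within that precision.)
Verification: the trace of A = 5 equals the sum of eigenvalues 5, and det(A) ≈ -12.0007 matches the eigenvalue product -12.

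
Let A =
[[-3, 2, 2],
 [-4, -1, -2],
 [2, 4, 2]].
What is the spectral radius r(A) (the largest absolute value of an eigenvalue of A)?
r(A) ≈ 3.3792

The eigenvalues of A are the roots of its characteristic polynomial. With M = A (coefficients from the trace, the sum of principal 2x2 minors, and det A):
  p(λ) = det(λ I - M) = λ^3 + 2λ^2 + 7λ + 38.
No integer candidate from the rational root theorem (±divisors of 38) is a root, so the roots are irrational. The cubic discriminant is Δ = -31804 < 0, so there is one real root and a complex-conjugate pair. p(-4) = -22 and p(-3) = 8 have opposite signs, so a root lies in (-4, -3); Newton's method refines it to λ ≈ -3.3278. Dividing out (λ - (-3.3278)) leaves approximately λ^2 - 1.3278λ + 11.4188. For λ^2 - 1.3278λ + 11.4188 the discriminant is -43.9122. It is negative, so the remaining roots are the complex-conjugate pair λ ≈ 0.6639 ± 3.3133i. Their product equals the constant term, so |λ|^2 ≈ 11.4188 and |λ| ≈ 3.3792.
Thus the eigenvalues (to 4 decimals) are -3.3278 (modulus 3.3278); 0.6639 ± 3.3133i (modulus 3.3792). The spectral radius is the largest modulus: r(A) ≈ 3.3792. (Cross-check: r(A) ≤ ||A||_2 ≈ 6.2111; equality holds whenever A is normal, though it can also hold for some non-normal A.)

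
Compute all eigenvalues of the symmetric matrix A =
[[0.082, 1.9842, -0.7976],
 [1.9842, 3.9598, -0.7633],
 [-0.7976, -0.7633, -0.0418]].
sigma(A) ≈ {-1, 0, 5}

A is real symmetric, so its spectrum consists of real eigenvalues. Expanding the characteristic polynomial of the displayed matrix gives
  det(λ I - A) = p(λ) = λ^3 + (-4)λ^2 + (-5)λ + (0).
Solving p(λ) = 0 yields eigenvalues ≈ -1, 0, 5. (A is shown rounded to 4 decimals, so these recover the underlying integer eigenvalues to within that precision.)
Verification: the trace of A = 4 equals the sum of eigenvalues 4, and det(A) ≈ 0.0001 matches the eigenvalue product 0.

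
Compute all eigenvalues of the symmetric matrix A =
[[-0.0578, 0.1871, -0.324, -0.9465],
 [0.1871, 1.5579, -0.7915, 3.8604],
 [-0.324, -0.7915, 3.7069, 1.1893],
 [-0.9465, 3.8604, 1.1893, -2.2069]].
sigma(A) ≈ {-5, 0, 4} (4 with multiplicity 2)

A is real symmetric, so its spectrum consists of real eigenvalues. Expanding the characteristic polynomial of the displayed matrix gives
  det(λ I - A) = p(λ) = λ^4 + (-3)λ^3 + (-24)λ^2 + (80.0021)λ + (0).
Solving p(λ) = 0 yields eigenvalues ≈ -5, 0, 4, 4. (A is shown rounded to 4 decimals, so these recover the underlying integer eigenvalues to within that precision.)
Verification: the trace of A = 3 equals the sum of eigenvalues 3, and det(A) ≈ -0.0004 matches the eigenvalue product 0.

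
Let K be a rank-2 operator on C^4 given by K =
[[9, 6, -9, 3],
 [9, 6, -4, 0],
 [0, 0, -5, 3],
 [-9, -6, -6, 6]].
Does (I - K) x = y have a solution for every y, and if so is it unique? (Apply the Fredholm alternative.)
(I - K) is invertible (det(I - K) = 15 ≠ 0), so for every y in C^4 the equation (I - K) x = y has a unique solution.

K has rank 2 and factors as K = U V^T = u1 v1^T + u2 v2^T with u1 = (-3, -2, -1, 0), v1 = (-3, -2, 3, -1), u2 = (0, -1, 1, 3), v2 = (-3, -2, -2, 2) (multiplying out reproduces the displayed K). The nonzero eigenvalues of U V^T coincide with those of the 2 x 2 matrix G = V^T U = [[v1·u1, v1·u2], [v2·u1, v2·u2]] = [[10, 2], [15, 6]], and by the Sylvester determinant identity det(I_4 - U V^T) = det(I_2 - V^T U) = det([[-9, -2], [-15, -5]]) = (-9)(-5) - (-2)(-15) = 15. (Direct check: I - K =
[[-8, -6, 9, -3],
 [-9, -5, 4, 0],
 [0, 0, 6, -3],
 [9, 6, 6, -5]]
has determinant 15.) The finite-dimensional Fredholm alternative says: either (I - K) is invertible, or ker(I - K) ≠ {0} and then range(I - K) = ker((I - K)^*)^⊥, with dim ker(I - K) = dim ker((I - K)^*). Since det(I - K) ≠ 0, 1 is not an eigenvalue of K and ker(I - K) = {0}, so we are in the first case: for every y there is a unique x = (I - K)^(-1) y. (Explicitly, by the Woodbury identity, (I - U V^T)^(-1) = I + U (I_2 - G)^(-1) V^T.)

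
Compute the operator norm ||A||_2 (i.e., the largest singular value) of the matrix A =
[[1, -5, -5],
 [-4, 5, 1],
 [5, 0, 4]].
||A||_2 ≈ 8.9896 (= sqrt(largest eigenvalue of A^T A))

||A||_2 = sigma_max(A) = sqrt(lambda_max(A^T A)). Form the symmetric matrix M = A^T A =
[[42, -25, 11],
 [-25, 50, 30],
 [11, 30, 42]].
Its characteristic polynomial (trace, sum of principal 2x2 minors, determinant of M give the coefficients) is
  p(λ) = det(λ I - M) = λ^3 - 134λ^2 + 4318λ - 1600.
No integer candidate from the rational root theorem (±divisors of 1600) is a root, so the roots are irrational. The cubic discriminant is Δ = 13949104816 > 0, so there are three distinct real roots. p(0) = -1600 and p(1) = 2585 have opposite signs, so a root lies in (0, 1); Newton's method refines it to λ ≈ 0.3749. p(52) = 1208 and p(53) = -275 have opposite signs, so a root lies in (52, 53); Newton's method refines it to λ ≈ 52.8121. p(80) = -1760 and p(81) = 425 have opposite signs, so a root lies in (80, 81); Newton's method refines it to λ ≈ 80.813. Check (Vieta): the three roots sum to 134, matching tr M = 134.
So the eigenvalues of A^T A are ≈ 0.3749, 52.8121, 80.813 (all ≥ 0, as they must be for A^T A). The largest is λ_max ≈ 80.813, hence ||A||_2 = sqrt(λ_max) ≈ 8.9896.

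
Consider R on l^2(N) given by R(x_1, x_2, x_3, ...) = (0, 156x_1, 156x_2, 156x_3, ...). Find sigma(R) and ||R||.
sigma(R) = closed disk {z in C : |z| ≤ 156}; ||R|| = 156

Note R = 156·U where U is the unit right shift (U x)_k = x_{k-1} (with x_0 := 0); so ||R|| = 156||U|| and sigma(R) = 156·sigma(U). ||R x||^2 = sum_{k≥1} |156x_k|^2 = 24336||x||^2, so ||R|| = 156 and sigma(R) ⊂ {|z| ≤ 156}. For any |lambda| < 156, the equation (R - lambda I) x = 0 forces x_1 = 0, then 156x_k = lambda x_{k+1} ⇒ x = 0, so R has no eigenvalues. But (R - lambda I) is not surjective for |lambda| < 156: solving (R - lambda I) x = e_1 would require x_n proportional to (lambda/156)^(-n), which is not in l^2. So every |lambda| < 156 lies in the residual spectrum. The boundary |lambda| = 156 is in the approximate point spectrum (the spectrum is closed). Hence sigma(R) is the closed disk of radius 156.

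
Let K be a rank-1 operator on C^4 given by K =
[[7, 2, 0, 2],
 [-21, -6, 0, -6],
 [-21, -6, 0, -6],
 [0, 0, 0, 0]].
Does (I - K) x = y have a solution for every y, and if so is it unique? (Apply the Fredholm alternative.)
(I - K) is singular (det(I - K) = 0, i.e. 1 ∈ sigma(K)). (I - K) x = y is solvable iff y ⊥ ker((I - K)^*) = span{(7, 2, 0, 2)}, i.e. iff 7y_1 + 2y_2 + 2y_4 = 0. When solvable, the solutions are x = y + c·(1, -3, -3, 0), c arbitrary (ker(I - K) = span{(1, -3, -3, 0)}, dimension 1).

K has rank 1, so it is an outer product K = u v^T: every row of K is a multiple of one row vector. Reading off the entries, u = (1, -3, -3, 0) and v = (7, 2, 0, 2) (row i of K equals u_i·v^T). A rank-one matrix u v^T satisfies K u = u (v·u) and kills the (3)-dimensional subspace v^⊥, so its characteristic polynomial is lambda^3 (lambda - v·u) with v·u = tr K = 1. Hence the eigenvalues of I - K are 1 (multiplicity 3) and 1 - (1) = 0, so det(I - K) = 0. (Direct check: I - K =
[[-6, -2, 0, -2],
 [21, 7, 0, 6],
 [21, 6, 1, 6],
 [0, 0, 0, 1]]
has determinant 0.) So 1 is an eigenvalue of K and (I - K) is not invertible. The finite-dimensional Fredholm alternative says: either (I - K) is invertible, or ker(I - K) ≠ {0} and then range(I - K) = ker((I - K)^*)^⊥, with dim ker(I - K) = dim ker((I - K)^*). We are in the second case, so we need both kernels. Kernel of I - K: (I - K) u = u - u (v·u) = u - u = 0, so ker(I - K) = span{u} = span{(1, -3, -3, 0)} (it is exactly 1-dimensional because rank(I - K) = 3). Kernel of the adjoint: K is real, so (I - K)^* = I - K^T = I - v u^T, and (I - v u^T) v = v - v (u·v) = 0; hence ker((I - K)^*) = span{v} = span{(7, 2, 0, 2)}. Therefore (I - K) x = y is solvable iff <y, v> = 0, i.e. iff 7y_1 + 2y_2 + 2y_4 = 0. When this holds, K y = u (v·y) = 0, so (I - K) y = y and x = y is a particular solution; the full solution set is the line x = y + c·u = y + c·(1, -3, -3, 0), c ∈ C.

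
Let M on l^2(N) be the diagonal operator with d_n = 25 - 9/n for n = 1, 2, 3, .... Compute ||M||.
||M|| = 25

For a diagonal operator on l^2 with entries d_n, ||M|| = sup_n |d_n|. Here d_1 = 16, d_2 = 41/2, ..., and d_n = 25 - 9/n increases monotonically toward 25. All terms lie in [16, 25), so |d_n| = d_n and the supremum is the limit 25, which is not attained by any individual d_n. Hence ||M|| = 25.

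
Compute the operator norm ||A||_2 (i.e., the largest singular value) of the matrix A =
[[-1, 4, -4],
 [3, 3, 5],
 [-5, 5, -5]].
||A||_2 ≈ 10.6749 (= sqrt(largest eigenvalue of A^T A))

||A||_2 = sigma_max(A) = sqrt(lambda_max(A^T A)). Form the symmetric matrix M = A^T A =
[[35, -20, 44],
 [-20, 50, -26],
 [44, -26, 66]].
Its characteristic polynomial (trace, sum of principal 2x2 minors, determinant of M give the coefficients) is
  p(λ) = det(λ I - M) = λ^3 - 151λ^2 + 4348λ - 14400.
No integer candidate from the rational root theorem (±divisors of 14400) is a root, so the roots are irrational. The cubic discriminant is Δ = 68522251536 > 0, so there are three distinct real roots. p(3) = -2688 and p(4) = 640 have opposite signs, so a root lies in (3, 4); Newton's method refines it to λ ≈ 3.801. p(33) = 582 and p(34) = -1820 have opposite signs, so a root lies in (33, 34); Newton's method refines it to λ ≈ 33.2462. p(113) = -8298 and p(114) = 420 have opposite signs, so a root lies in (113, 114); Newton's method refines it to λ ≈ 113.9528. Check (Vieta): the three roots sum to 151, matching tr M = 151.
So the eigenvalues of A^T A are ≈ 3.801, 33.2462, 113.9528 (all ≥ 0, as they must be for A^T A). The largest is λ_max ≈ 113.9528, hence ||A||_2 = sqrt(λ_max) ≈ 10.6749.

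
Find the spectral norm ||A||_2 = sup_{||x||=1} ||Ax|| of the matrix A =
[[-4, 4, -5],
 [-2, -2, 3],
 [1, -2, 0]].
||A||_2 ≈ 8.027 (= sqrt(largest eigenvalue of A^T A))

||A||_2 = sigma_max(A) = sqrt(lambda_max(A^T A)). Form the symmetric matrix M = A^T A =
[[21, -14, 14],
 [-14, 24, -26],
 [14, -26, 34]].
Its characteristic polynomial (trace, sum of principal 2x2 minors, determinant of M give the coefficients) is
  p(λ) = det(λ I - M) = λ^3 - 79λ^2 + 966λ - 1764.
No integer candidate from the rational root theorem (±divisors of 1764) is a root, so the roots are irrational. The cubic discriminant is Δ = 1078334964 > 0, so there are three distinct real roots. p(2) = -140 and p(3) = 450 have opposite signs, so a root lies in (2, 3); Newton's method refines it to λ ≈ 2.2166. p(12) = 180 and p(13) = -360 have opposite signs, so a root lies in (12, 13); Newton's method refines it to λ ≈ 12.3509. p(64) = -1380 and p(65) = 1876 have opposite signs, so a root lies in (64, 65); Newton's method refines it to λ ≈ 64.4325. Check (Vieta): the three roots sum to 79, matching tr M = 79.
So the eigenvalues of A^T A are ≈ 2.2166, 12.3509, 64.4325 (all ≥ 0, as they must be for A^T A). The largest is λ_max ≈ 64.4325, hence ||A||_2 = sqrt(λ_max) ≈ 8.027.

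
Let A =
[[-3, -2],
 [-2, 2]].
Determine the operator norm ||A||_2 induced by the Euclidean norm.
||A||_2 = sqrt((21 + sqrt(41))/2) ≈ 3.7016 (= sqrt(largest eigenvalue of A^T A))

||A||_2 = sigma_max(A) = sqrt(lambda_max(A^T A)). Form the symmetric matrix M = A^T A =
[[13, 2],
 [2, 8]].
Its characteristic polynomial (trace, determinant of M give the coefficients) is
  p(λ) = det(λ I - M) = λ^2 - 21λ + 100.
For λ^2 - 21λ + 100 the discriminant is 41. It is nonnegative but not a perfect square, so the roots are real and irrational: λ = (21 ± sqrt(41))/2 ≈ 13.7016, 7.2984.
So the eigenvalues of A^T A are ≈ 7.2984, 13.7016 (all ≥ 0, as they must be for A^T A). The largest is λ_max = (21 + sqrt(41))/2 ≈ 13.7016, hence ||A||_2 = sqrt(λ_max) = sqrt((21 + sqrt(41))/2) ≈ 3.7016.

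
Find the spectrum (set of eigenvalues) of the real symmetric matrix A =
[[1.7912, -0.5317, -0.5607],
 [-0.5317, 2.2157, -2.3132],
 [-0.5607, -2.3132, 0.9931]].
sigma(A) ≈ {-1, 2, 4}

A is real symmetric, so its spectrum consists of real eigenvalues. Expanding the characteristic polynomial of the displayed matrix gives
  det(λ I - A) = p(λ) = λ^3 + (-5)λ^2 + (2)λ + (8).
Solving p(λ) = 0 yields eigenvalues ≈ -1, 2, 4. (A is shown rounded to 4 decimals, so these recover the underlying integer eigenvalues to within that precision.)
Verification: the trace of A = 5 equals the sum of eigenvalues 5, and det(A) ≈ -7.9997 matches the eigenvalue product -8.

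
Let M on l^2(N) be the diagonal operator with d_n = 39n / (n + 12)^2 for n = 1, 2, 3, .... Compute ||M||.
||M|| = 13/16 (attained at n = 12)

For M diagonal, ||M|| = sup_n |d_n|. Treat f(x) = 39x / (x + 12)^2 for real x > 0. By the quotient rule, f'(x) = 39(12 - x)/(x + 12)^3, which is positive for x < 12 and negative for x > 12. So f has a unique maximum at x = 12, and since 12 is a positive integer, the supremum over n ≥ 1 is attained at n = 12: d_12 = 39·12/(12 + 12)^2 = 39·12/576 = 13/16. Hence ||M|| = 13/16.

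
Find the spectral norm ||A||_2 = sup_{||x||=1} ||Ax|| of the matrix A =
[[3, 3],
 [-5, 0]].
||A||_2 = sqrt((43 + sqrt(949))/2) ≈ 6.0748 (= sqrt(largest eigenvalue of A^T A))

||A||_2 = sigma_max(A) = sqrt(lambda_max(A^T A)). Form the symmetric matrix M = A^T A =
[[34, 9],
 [9, 9]].
Its characteristic polynomial (trace, determinant of M give the coefficients) is
  p(λ) = det(λ I - M) = λ^2 - 43λ + 225.
For λ^2 - 43λ + 225 the discriminant is 949. It is nonnegative but not a perfect square, so the roots are real and irrational: λ = (43 ± sqrt(949))/2 ≈ 36.9029, 6.0971.
So the eigenvalues of A^T A are ≈ 6.0971, 36.9029 (all ≥ 0, as they must be for A^T A). The largest is λ_max = (43 + sqrt(949))/2 ≈ 36.9029, hence ||A||_2 = sqrt(λ_max) = sqrt((43 + sqrt(949))/2) ≈ 6.0748.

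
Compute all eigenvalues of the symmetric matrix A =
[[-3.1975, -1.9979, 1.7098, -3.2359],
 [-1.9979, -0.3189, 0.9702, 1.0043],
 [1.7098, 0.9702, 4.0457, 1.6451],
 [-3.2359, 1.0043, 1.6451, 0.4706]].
sigma(A) ≈ {-6, -1, 3, 5}

A is real symmetric, so its spectrum consists of real eigenvalues. Expanding the characteristic polynomial of the displayed matrix gives
  det(λ I - A) = p(λ) = λ^4 + (-1)λ^3 + (-35)λ^2 + (56.9968)λ + (90.0052).
Solving p(λ) = 0 yields eigenvalues ≈ -6, -1, 3, 5. (A is shown rounded to 4 decimals, so these recover the underlying integer eigenvalues to within that precision.)
Verification: the trace of A = 1 equals the sum of eigenvalues 1, and det(A) ≈ 90.0052 matches the eigenvalue product 90.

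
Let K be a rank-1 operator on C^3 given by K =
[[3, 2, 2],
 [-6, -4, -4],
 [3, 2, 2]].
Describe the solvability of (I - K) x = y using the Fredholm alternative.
(I - K) is singular (det(I - K) = 0, i.e. 1 ∈ sigma(K)). (I - K) x = y is solvable iff y ⊥ ker((I - K)^*) = span{(3, 2, 2)}, i.e. iff 3y_1 + 2y_2 + 2y_3 = 0. When solvable, the solutions are x = y + c·(1, -2, 1), c arbitrary (ker(I - K) = span{(1, -2, 1)}, dimension 1).

K has rank 1, so it is an outer product K = u v^T: every row of K is a multiple of one row vector. Reading off the entries, u = (1, -2, 1) and v = (3, 2, 2) (row i of K equals u_i·v^T). A rank-one matrix u v^T satisfies K u = u (v·u) and kills the (2)-dimensional subspace v^⊥, so its characteristic polynomial is lambda^2 (lambda - v·u) with v·u = tr K = 1. Hence the eigenvalues of I - K are 1 (multiplicity 2) and 1 - (1) = 0, so det(I - K) = 0. (Direct check: I - K =
[[-2, -2, -2],
 [6, 5, 4],
 [-3, -2, -1]]
has determinant 0.) So 1 is an eigenvalue of K and (I - K) is not invertible. The finite-dimensional Fredholm alternative says: either (I - K) is invertible, or ker(I - K) ≠ {0} and then range(I - K) = ker((I - K)^*)^⊥, with dim ker(I - K) = dim ker((I - K)^*). We are in the second case, so we need both kernels. Kernel of I - K: (I - K) u = u - u (v·u) = u - u = 0, so ker(I - K) = span{u} = span{(1, -2, 1)} (it is exactly 1-dimensional because rank(I - K) = 2). Kernel of the adjoint: K is real, so (I - K)^* = I - K^T = I - v u^T, and (I - v u^T) v = v - v (u·v) = 0; hence ker((I - K)^*) = span{v} = span{(3, 2, 2)}. Therefore (I - K) x = y is solvable iff <y, v> = 0, i.e. iff 3y_1 + 2y_2 + 2y_3 = 0. When this holds, K y = u (v·y) = 0, so (I - K) y = y and x = y is a particular solution; the full solution set is the line x = y + c·u = y + c·(1, -2, 1), c ∈ C.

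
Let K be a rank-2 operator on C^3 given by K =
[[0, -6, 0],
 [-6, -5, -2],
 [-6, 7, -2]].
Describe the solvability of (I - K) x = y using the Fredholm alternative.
(I - K) is invertible (det(I - K) = -4 ≠ 0), so for every y in C^3 the equation (I - K) x = y has a unique solution.

K has rank 2 and factors as K = U V^T = u1 v1^T + u2 v2^T with u1 = (2, 3, -1), v1 = (-3, -1, -1), u2 = (-2, -1, 3), v2 = (-3, 2, -1) (multiplying out reproduces the displayed K). The nonzero eigenvalues of U V^T coincide with those of the 2 x 2 matrix G = V^T U = [[v1·u1, v1·u2], [v2·u1, v2·u2]] = [[-8, 4], [1, 1]], and by the Sylvester determinant identity det(I_3 - U V^T) = det(I_2 - V^T U) = det([[9, -4], [-1, 0]]) = (9)(0) - (-4)(-1) = -4. (Direct check: I - K =
[[1, 6, 0],
 [6, 6, 2],
 [6, -7, 3]]
has determinant -4.) The finite-dimensional Fredholm alternative says: either (I - K) is invertible, or ker(I - K) ≠ {0} and then range(I - K) = ker((I - K)^*)^⊥, with dim ker(I - K) = dim ker((I - K)^*). Since det(I - K) ≠ 0, 1 is not an eigenvalue of K and ker(I - K) = {0}, so we are in the first case: for every y there is a unique x = (I - K)^(-1) y. (Explicitly, by the Woodbury identity, (I - U V^T)^(-1) = I + U (I_2 - G)^(-1) V^T.)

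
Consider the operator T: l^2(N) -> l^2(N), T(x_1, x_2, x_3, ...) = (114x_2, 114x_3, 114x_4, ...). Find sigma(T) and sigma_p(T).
sigma(T) = closed disk {z in C : |z| ≤ 114}; sigma_p(T) = open disk {z in C : |z| < 114}

Note T = 114·V where V is the unit left shift (V x)_k = x_{k+1}; so sigma(T) = 114·sigma(V) and ||T|| = 114||V||. ||T x||^2 = 12996sum_{k≥2} |x_k|^2 ≤ 12996||x||^2, with equality on {x : x_1 = 0}, so ||T|| = 114. For any lambda with |lambda| < 114, set r = lambda/114 (|r| < 1); the vector x = (1, r, r^2, ...) is in l^2 and satisfies T x = 114(r, r^2, ...) = lambda x, so lambda is an eigenvalue. On the boundary |lambda| = 114 the geometric series diverges, so no l^2 eigenvector exists, but these lambda lie in the approximate point spectrum. Hence sigma(T) is the closed disk of radius 114 and sigma_p(T) is the open disk.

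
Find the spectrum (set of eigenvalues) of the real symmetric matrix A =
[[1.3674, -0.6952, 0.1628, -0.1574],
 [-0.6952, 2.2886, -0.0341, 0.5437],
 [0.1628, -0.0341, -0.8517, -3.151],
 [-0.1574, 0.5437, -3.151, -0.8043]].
sigma(A) ≈ {-4, 1, 2, 3}

A is real symmetric, so its spectrum consists of real eigenvalues. Expanding the characteristic polynomial of the displayed matrix gives
  det(λ I - A) = p(λ) = λ^4 + (-2)λ^3 + (-13)λ^2 + (38)λ + (-24).
Solving p(λ) = 0 yields eigenvalues ≈ -4, 1, 2, 3. (A is shown rounded to 4 decimals, so these recover the underlying integer eigenvalues to within that precision.)
Verification: the trace of A = 2 equals the sum of eigenvalues 2, and det(A) ≈ -24.0002 matches the eigenvalue product -24.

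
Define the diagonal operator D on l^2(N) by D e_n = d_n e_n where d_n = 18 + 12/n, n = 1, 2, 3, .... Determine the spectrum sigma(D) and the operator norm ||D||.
sigma(D) = {18 + 12/n : n ≥ 1} ∪ {18}; ||D|| = 30

A bounded diagonal operator on l^2 with diagonal entries d_n has spectrum equal to the closure of {d_n : n ≥ 1}: every d_n is an eigenvalue (with eigenvector e_n), so {d_n} ⊂ sigma(D); the spectrum is closed, so its closure is too; and for lambda not in the closure, (D - lambda I) has bounded inverse (the diagonal entries 1/(d_n - lambda) are bounded). For our sequence d_n = 18 + 12/n, n = 1, 2, 3, ...:
  - {d_n} = {18 + 12/n : n ≥ 1}; the only limit point is 18
  - closure = {18 + 12/n : n ≥ 1} ∪ {18}
For the norm: a diagonal operator has ||D|| = sup_n |d_n|. Here d_n = 18 + 12/n is positive and decreasing, so sup_n |d_n| = d_1 = 18 + 12 = 30. So ||D|| = 30.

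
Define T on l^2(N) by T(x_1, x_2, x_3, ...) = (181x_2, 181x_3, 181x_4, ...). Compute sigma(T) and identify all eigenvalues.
sigma(T) = closed disk {z in C : |z| ≤ 181}; sigma_p(T) = open disk {z in C : |z| < 181}

Note T = 181·V where V is the unit left shift (V x)_k = x_{k+1}; so sigma(T) = 181·sigma(V) and ||T|| = 181||V||. ||T x||^2 = 32761sum_{k≥2} |x_k|^2 ≤ 32761||x||^2, with equality on {x : x_1 = 0}, so ||T|| = 181. For any lambda with |lambda| < 181, set r = lambda/181 (|r| < 1); the vector x = (1, r, r^2, ...) is in l^2 and satisfies T x = 181(r, r^2, ...) = lambda x, so lambda is an eigenvalue. On the boundary |lambda| = 181 the geometric series diverges, so no l^2 eigenvector exists, but these lambda lie in the approximate point spectrum. Hence sigma(T) is the closed disk of radius 181 and sigma_p(T) is the open disk.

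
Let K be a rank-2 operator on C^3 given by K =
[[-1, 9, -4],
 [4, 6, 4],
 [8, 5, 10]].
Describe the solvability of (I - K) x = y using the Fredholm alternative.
(I - K) is invertible (det(I - K) = 6 ≠ 0), so for every y in C^3 the equation (I - K) x = y has a unique solution.

K has rank 2 and factors as K = U V^T = u1 v1^T + u2 v2^T with u1 = (-1, -2, -3), v1 = (-2, -3, -2), u2 = (-3, 0, 2), v2 = (1, -2, 2) (multiplying out reproduces the displayed K). The nonzero eigenvalues of U V^T coincide with those of the 2 x 2 matrix G = V^T U = [[v1·u1, v1·u2], [v2·u1, v2·u2]] = [[14, 2], [-3, 1]], and by the Sylvester determinant identity det(I_3 - U V^T) = det(I_2 - V^T U) = det([[-13, -2], [3, 0]]) = (-13)(0) - (-2)(3) = 6. (Direct check: I - K =
[[2, -9, 4],
 [-4, -5, -4],
 [-8, -5, -9]]
has determinant 6.) The finite-dimensional Fredholm alternative says: either (I - K) is invertible, or ker(I - K) ≠ {0} and then range(I - K) = ker((I - K)^*)^⊥, with dim ker(I - K) = dim ker((I - K)^*). Since det(I - K) ≠ 0, 1 is not an eigenvalue of K and ker(I - K) = {0}, so we are in the first case: for every y there is a unique x = (I - K)^(-1) y. (Explicitly, by the Woodbury identity, (I - U V^T)^(-1) = I + U (I_2 - G)^(-1) V^T.)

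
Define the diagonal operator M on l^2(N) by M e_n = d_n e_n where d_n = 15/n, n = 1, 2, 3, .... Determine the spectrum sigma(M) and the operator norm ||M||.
sigma(M) = {15/n : n ≥ 1} ∪ {0}; ||M|| = 15

A bounded diagonal operator on l^2 with diagonal entries d_n has spectrum equal to the closure of {d_n : n ≥ 1}: every d_n is an eigenvalue (with eigenvector e_n), so {d_n} ⊂ sigma(M); the spectrum is closed, so its closure is too; and for lambda not in the closure, (M - lambda I) has bounded inverse (the diagonal entries 1/(d_n - lambda) are bounded). For our sequence d_n = 15/n, n = 1, 2, 3, ...:
  - {d_n} = {15/n : n ≥ 1}; the only limit point is 0
  - closure = {15/n : n ≥ 1} ∪ {0}
For the norm: a diagonal operator has ||M|| = sup_n |d_n|. Here d_n = 15/n is positive and decreasing, so sup_n |d_n| = d_1 = 15. So ||M|| = 15.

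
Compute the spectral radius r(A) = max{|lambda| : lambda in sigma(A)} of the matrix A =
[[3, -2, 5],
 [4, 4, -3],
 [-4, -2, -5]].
r(A) ≈ 4.9556

The eigenvalues of A are the roots of its characteristic polynomial. With M = A (coefficients from the trace, the sum of principal 2x2 minors, and det A):
  p(λ) = det(λ I - M) = λ^3 - 2λ^2 - λ + 102.
No integer candidate from the rational root theorem (±divisors of 102) is a root, so the roots are irrational. The cubic discriminant is Δ = -273964 < 0, so there is one real root and a complex-conjugate pair. p(-5) = -68 and p(-4) = 10 have opposite signs, so a root lies in (-5, -4); Newton's method refines it to λ ≈ -4.1534. Dividing out (λ - (-4.1534)) leaves approximately λ^2 - 6.1534λ + 24.558. For λ^2 - 6.1534λ + 24.558 the discriminant is -60.367. It is negative, so the remaining roots are the complex-conjugate pair λ ≈ 3.0767 ± 3.8848i. Their product equals the constant term, so |λ|^2 ≈ 24.558 and |λ| ≈ 4.9556.
Thus the eigenvalues (to 4 decimals) are -4.1534 (modulus 4.1534); 3.0767 ± 3.8848i (modulus 4.9556). The spectral radius is the largest modulus: r(A) ≈ 4.9556. (Cross-check: r(A) ≤ ||A||_2 ≈ 8.6429; equality holds whenever A is normal, though it can also hold for some non-normal A.)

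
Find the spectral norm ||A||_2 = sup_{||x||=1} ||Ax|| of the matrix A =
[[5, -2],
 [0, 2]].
||A||_2 = sqrt((33 + sqrt(689))/2) ≈ 5.4428 (= sqrt(largest eigenvalue of A^T A))

||A||_2 = sigma_max(A) = sqrt(lambda_max(A^T A)). Form the symmetric matrix M = A^T A =
[[25, -10],
 [-10, 8]].
Its characteristic polynomial (trace, determinant of M give the coefficients) is
  p(λ) = det(λ I - M) = λ^2 - 33λ + 100.
For λ^2 - 33λ + 100 the discriminant is 689. It is nonnegative but not a perfect square, so the roots are real and irrational: λ = (33 ± sqrt(689))/2 ≈ 29.6244, 3.3756.
So the eigenvalues of A^T A are ≈ 3.3756, 29.6244 (all ≥ 0, as they must be for A^T A). The largest is λ_max = (33 + sqrt(689))/2 ≈ 29.6244, hence ||A||_2 = sqrt(λ_max) = sqrt((33 + sqrt(689))/2) ≈ 5.4428.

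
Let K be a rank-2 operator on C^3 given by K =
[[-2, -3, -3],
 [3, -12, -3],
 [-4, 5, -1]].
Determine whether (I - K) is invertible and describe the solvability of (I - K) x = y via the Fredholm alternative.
(I - K) is invertible (det(I - K) = 66 ≠ 0), so for every y in C^3 the equation (I - K) x = y has a unique solution.

K has rank 2 and factors as K = U V^T = u1 v1^T + u2 v2^T with u1 = (1, 3, -1), v1 = (-2, -3, -3), u2 = (0, 3, -2), v2 = (3, -1, 2) (multiplying out reproduces the displayed K). The nonzero eigenvalues of U V^T coincide with those of the 2 x 2 matrix G = V^T U = [[v1·u1, v1·u2], [v2·u1, v2·u2]] = [[-8, -3], [-2, -7]], and by the Sylvester determinant identity det(I_3 - U V^T) = det(I_2 - V^T U) = det([[9, 3], [2, 8]]) = (9)(8) - (3)(2) = 66. (Direct check: I - K =
[[3, 3, 3],
 [-3, 13, 3],
 [4, -5, 2]]
has determinant 66.) The finite-dimensional Fredholm alternative says: either (I - K) is invertible, or ker(I - K) ≠ {0} and then range(I - K) = ker((I - K)^*)^⊥, with dim ker(I - K) = dim ker((I - K)^*). Since det(I - K) ≠ 0, 1 is not an eigenvalue of K and ker(I - K) = {0}, so we are in the first case: for every y there is a unique x = (I - K)^(-1) y. (Explicitly, by the Woodbury identity, (I - U V^T)^(-1) = I + U (I_2 - G)^(-1) V^T.)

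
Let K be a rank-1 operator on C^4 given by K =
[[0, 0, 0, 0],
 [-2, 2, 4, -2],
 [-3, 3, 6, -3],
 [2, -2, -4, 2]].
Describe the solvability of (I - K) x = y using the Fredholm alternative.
(I - K) is invertible (det(I - K) = -9 ≠ 0), so for every y in C^4 the equation (I - K) x = y has a unique solution.

K has rank 1, so it is an outer product K = u v^T: every row of K is a multiple of one row vector. Reading off the entries, u = (0, 2, 3, -2) and v = (-1, 1, 2, -1) (row i of K equals u_i·v^T). A rank-one matrix u v^T satisfies K u = u (v·u) and kills the (3)-dimensional subspace v^⊥, so its characteristic polynomial is lambda^3 (lambda - v·u) with v·u = tr K = 10. Hence the eigenvalues of I - K are 1 (multiplicity 3) and 1 - (10) = -9, so det(I - K) = -9. (Direct check: I - K =
[[1, 0, 0, 0],
 [2, -1, -4, 2],
 [3, -3, -5, 3],
 [-2, 2, 4, -1]]
has determinant -9.) The finite-dimensional Fredholm alternative says: either (I - K) is invertible, or ker(I - K) ≠ {0} and then range(I - K) = ker((I - K)^*)^⊥, with dim ker(I - K) = dim ker((I - K)^*). Since det(I - K) ≠ 0, 1 is not an eigenvalue of K and ker(I - K) = {0}, so we are in the first case: for every y there is a unique x = (I - K)^(-1) y. Explicitly, by the Sherman–Morrison formula, (I - u v^T)^(-1) = I + u v^T/(1 - v·u), i.e. (I - K)^(-1) = I + K/(-9).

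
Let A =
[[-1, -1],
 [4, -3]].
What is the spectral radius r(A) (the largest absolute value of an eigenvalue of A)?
r(A) = sqrt(7) ≈ 2.6458

The eigenvalues of A are the roots of its characteristic polynomial. With M = A (coefficients from the trace and determinant):
  p(λ) = det(λ I - M) = λ^2 + 4λ + 7.
For λ^2 + 4λ + 7 the discriminant is -12. It is negative, so the roots are the complex-conjugate pair λ = -2 ± (sqrt(12)/2) i ≈ -2 ± 1.7321i. For a conjugate pair the product of the roots equals the constant term, so |λ|^2 = 7 and |λ| = sqrt(7) ≈ 2.6458.
Thus the eigenvalues (to 4 decimals) are -2 ± 1.7321i (modulus 2.6458). The spectral radius is the largest modulus: r(A) = sqrt(7) ≈ 2.6458. (Cross-check: r(A) ≤ ||A||_2 ≈ 5.0043; equality holds whenever A is normal, though it can also hold for some non-normal A.)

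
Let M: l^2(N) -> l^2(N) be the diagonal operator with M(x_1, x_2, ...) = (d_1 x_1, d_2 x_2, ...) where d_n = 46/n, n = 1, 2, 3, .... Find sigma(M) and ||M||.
sigma(M) = {46/n : n ≥ 1} ∪ {0}; ||M|| = 46

A bounded diagonal operator on l^2 with diagonal entries d_n has spectrum equal to the closure of {d_n : n ≥ 1}: every d_n is an eigenvalue (with eigenvector e_n), so {d_n} ⊂ sigma(M); the spectrum is closed, so its closure is too; and for lambda not in the closure, (M - lambda I) has bounded inverse (the diagonal entries 1/(d_n - lambda) are bounded). For our sequence d_n = 46/n, n = 1, 2, 3, ...:
  - {d_n} = {46/n : n ≥ 1}; the only limit point is 0
  - closure = {46/n : n ≥ 1} ∪ {0}
For the norm: a diagonal operator has ||M|| = sup_n |d_n|. Here d_n = 46/n is positive and decreasing, so sup_n |d_n| = d_1 = 46. So ||M|| = 46.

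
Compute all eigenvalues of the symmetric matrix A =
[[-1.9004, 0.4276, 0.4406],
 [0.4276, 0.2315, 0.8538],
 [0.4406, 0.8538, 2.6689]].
sigma(A) ≈ {-2, 0, 3}

A is real symmetric, so its spectrum consists of real eigenvalues. Expanding the characteristic polynomial of the displayed matrix gives
  det(λ I - A) = p(λ) = λ^3 + (-1)λ^2 + (-6)λ + (0).
Solving p(λ) = 0 yields eigenvalues ≈ -2, 0, 3. (A is shown rounded to 4 decimals, so these recover the underlying integer eigenvalues to within that precision.)
Verification: the trace of A = 1 equals the sum of eigenvalues 1, and det(A) ≈ -0.0000 matches the eigenvalue product 0.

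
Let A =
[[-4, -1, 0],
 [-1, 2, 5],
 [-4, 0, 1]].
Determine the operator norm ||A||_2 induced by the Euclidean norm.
||A||_2 ≈ 6.2996 (= sqrt(largest eigenvalue of A^T A))

||A||_2 = sigma_max(A) = sqrt(lambda_max(A^T A)). Form the symmetric matrix M = A^T A =
[[33, 2, -9],
 [2, 5, 10],
 [-9, 10, 26]].
Its characteristic polynomial (trace, sum of principal 2x2 minors, determinant of M give the coefficients) is
  p(λ) = det(λ I - M) = λ^3 - 64λ^2 + 968λ - 121.
No integer candidate from the rational root theorem (±divisors of 121) is a root, so the roots are irrational. The cubic discriminant is Δ = 217551829 > 0, so there are three distinct real roots. p(0) = -121 and p(1) = 784 have opposite signs, so a root lies in (0, 1); Newton's method refines it to λ ≈ 0.126. p(24) = 71 and p(25) = -296 have opposite signs, so a root lies in (24, 25); Newton's method refines it to λ ≈ 24.1896. p(39) = -394 and p(40) = 199 have opposite signs, so a root lies in (39, 40); Newton's method refines it to λ ≈ 39.6843. Check (Vieta): the three roots sum to 64, matching tr M = 64.
So the eigenvalues of A^T A are ≈ 0.126, 24.1896, 39.6843 (all ≥ 0, as they must be for A^T A). The largest is λ_max ≈ 39.6843, hence ||A||_2 = sqrt(λ_max) ≈ 6.2996.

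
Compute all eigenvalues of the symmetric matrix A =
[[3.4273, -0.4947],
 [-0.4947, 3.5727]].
sigma(A) ≈ {3, 4}

A is real symmetric, so its spectrum consists of real eigenvalues. Expanding the characteristic polynomial of the displayed matrix gives
  det(λ I - A) = p(λ) = λ^2 + (-7)λ + (12).
Solving p(λ) = 0 yields eigenvalues ≈ 3, 4. (A is shown rounded to 4 decimals, so these recover the underlying integer eigenvalues to within that precision.)
Verification: the trace of A = 7 equals the sum of eigenvalues 7, and det(A) ≈ 12.0000 matches the eigenvalue product 12.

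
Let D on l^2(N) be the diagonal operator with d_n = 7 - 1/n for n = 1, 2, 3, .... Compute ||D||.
||D|| = 7

For a diagonal operator on l^2 with entries d_n, ||D|| = sup_n |d_n|. Here d_1 = 6, d_2 = 13/2, ..., and d_n = 7 - 1/n increases monotonically toward 7. All terms lie in [6, 7), so |d_n| = d_n and the supremum is the limit 7, which is not attained by any individual d_n. Hence ||D|| = 7.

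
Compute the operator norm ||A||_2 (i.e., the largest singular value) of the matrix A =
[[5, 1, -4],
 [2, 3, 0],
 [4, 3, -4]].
||A||_2 ≈ 9.3067 (= sqrt(largest eigenvalue of A^T A))

||A||_2 = sigma_max(A) = sqrt(lambda_max(A^T A)). Form the symmetric matrix M = A^T A =
[[45, 23, -36],
 [23, 19, -16],
 [-36, -16, 32]].
Its characteristic polynomial (trace, sum of principal 2x2 minors, determinant of M give the coefficients) is
  p(λ) = det(λ I - M) = λ^3 - 96λ^2 + 822λ - 784.
No integer candidate from the rational root theorem (±divisors of 784) is a root, so the roots are irrational. The cubic discriminant is Δ = 2327933088 > 0, so there are three distinct real roots. p(1) = -57 and p(2) = 484 have opposite signs, so a root lies in (1, 2); Newton's method refines it to λ ≈ 1.0913. p(8) = 160 and p(9) = -433 have opposite signs, so a root lies in (8, 9); Newton's method refines it to λ ≈ 8.2946. p(86) = -4052 and p(87) = 2609 have opposite signs, so a root lies in (86, 87); Newton's method refines it to λ ≈ 86.6141. Check (Vieta): the three roots sum to 96, matching tr M = 96.
So the eigenvalues of A^T A are ≈ 1.0913, 8.2946, 86.6141 (all ≥ 0, as they must be for A^T A). The largest is λ_max ≈ 86.6141, hence ||A||_2 = sqrt(λ_max) ≈ 9.3067.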